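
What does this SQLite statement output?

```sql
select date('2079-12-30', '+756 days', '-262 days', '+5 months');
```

Applying '+756 days' to 2079-12-30: counting 756 days forward gives 2082-01-24.
Applying '-262 days' to 2082-01-24: counting 262 days back gives 2081-05-07.
Adding +5 months to 2081-05-07 gives 2081-10-07.

2081-10-07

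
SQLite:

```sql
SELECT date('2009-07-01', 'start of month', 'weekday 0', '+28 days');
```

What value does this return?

`start of month` rewinds 2009-07-01 to 2009-07-01.
`weekday 0` advances to the next Sunday; 2009-07-01 is a Wednesday, so it moves forward to 2009-07-05.
July 2009 has 31 days; 26 remain after the 5th, so 27 days reach 2009-08-01.
Advancing 1 more day within August lands on 2009-08-02.

2009-08-02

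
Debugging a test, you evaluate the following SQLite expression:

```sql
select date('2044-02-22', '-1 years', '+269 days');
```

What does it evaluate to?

Adding -1 year to 2044-02-22 gives 2043-02-22.
Applying '+269 days' to 2043-02-22: counting 269 days forward gives 2043-11-18.

2043-11-18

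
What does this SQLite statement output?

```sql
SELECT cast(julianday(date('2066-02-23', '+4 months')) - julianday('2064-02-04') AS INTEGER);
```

Adding +4 months to 2066-02-23 gives 2066-06-23.
25 days remain in February 2064 after the 4th (29 − 4).
Full months from March 2064 through May 2066 contribute their day counts.
Then 23 days into June 2066.
Total: 25 + 31 + 30 + 31 + 30 + 31 + 31 + 30 + 31 + 30 + 31 + 31 + 28 + 31 + 30 + 31 + 30 + 31 + 31 + 30 + 31 + 30 + 31 + 31 + 28 + 31 + 30 + 31 + 23 = 870.

870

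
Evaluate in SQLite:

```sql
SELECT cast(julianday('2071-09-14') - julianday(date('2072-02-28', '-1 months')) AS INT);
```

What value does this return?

-136

Adding -1 month to 2072-02-28 gives 2072-01-28.
16 days remain in September 2071 after the 14th (30 − 14).
October 2071: 31 days.
November 2071: 30 days.
December 2071: 31 days.
Then 28 days into January 2072.
Total: 16 + 31 + 30 + 31 + 28 = 136.
The subtraction is earlier − later, so the result is −136 → -136.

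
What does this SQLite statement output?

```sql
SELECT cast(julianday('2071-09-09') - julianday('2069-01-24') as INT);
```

958

7 days remain in January 2069 after the 24th (31 − 24).
Full months from February 2069 through August 2071 contribute their day counts.
Then 9 days into September 2071.
Total: 7 + 28 + 31 + 30 + 31 + 30 + 31 + 31 + 30 + 31 + 30 + 31 + 31 + 28 + 31 + 30 + 31 + 30 + 31 + 31 + 30 + 31 + 30 + 31 + 31 + 28 + 31 + 30 + 31 + 30 + 31 + 31 + 9 = 958.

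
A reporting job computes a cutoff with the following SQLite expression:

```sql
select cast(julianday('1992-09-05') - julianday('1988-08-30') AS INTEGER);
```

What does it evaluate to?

1 day remains in August 1988 after the 30th (31 − 30).
Full months from September 1988 through August 1992 contribute their day counts.
Then 5 days into September 1992.
Total: 1 + 30 + 31 + 30 + 31 + 31 + 28 + 31 + 30 + 31 + 30 + 31 + 31 + 30 + 31 + 30 + 31 + 31 + 28 + 31 + 30 + 31 + 30 + 31 + 31 + 30 + 31 + 30 + 31 + 31 + 28 + 31 + 30 + 31 + 30 + 31 + 31 + 30 + 31 + 30 + 31 + 31 + 29 + 31 + 30 + 31 + 30 + 31 + 31 + 5 = 1467.

1467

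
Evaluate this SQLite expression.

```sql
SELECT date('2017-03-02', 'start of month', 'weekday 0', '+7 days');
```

2017-03-12

`start of month` rewinds 2017-03-02 to 2017-03-01.
`weekday 0` advances to the next Sunday; 2017-03-01 is a Wednesday, so it moves forward to 2017-03-05.
Advancing 7 more days within March lands on 2017-03-12.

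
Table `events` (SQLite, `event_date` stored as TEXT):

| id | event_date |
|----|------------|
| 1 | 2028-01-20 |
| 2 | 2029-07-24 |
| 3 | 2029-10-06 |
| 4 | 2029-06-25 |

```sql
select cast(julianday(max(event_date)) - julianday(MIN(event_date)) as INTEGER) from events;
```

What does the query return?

625

MIN = 2028-01-20, MAX = 2029-10-06.
11 days remain in January 2028 after the 20th (31 − 20).
Full months from February 2028 through September 2029 contribute their day counts.
Then 6 days into October 2029.
Total: 11 + 29 + 31 + 30 + 31 + 30 + 31 + 31 + 30 + 31 + 30 + 31 + 31 + 28 + 31 + 30 + 31 + 30 + 31 + 31 + 30 + 6 = 625.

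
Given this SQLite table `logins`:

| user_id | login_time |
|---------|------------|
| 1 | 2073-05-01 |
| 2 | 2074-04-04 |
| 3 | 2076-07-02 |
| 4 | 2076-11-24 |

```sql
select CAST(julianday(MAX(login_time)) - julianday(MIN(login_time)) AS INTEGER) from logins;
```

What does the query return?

MIN = 2073-05-01, MAX = 2076-11-24.
30 days remain in May 2073 after the 1st (31 − 1).
Full months from June 2073 through October 2076 contribute their day counts.
Then 24 days into November 2076.
Total: 30 + 30 + 31 + 31 + 30 + 31 + 30 + 31 + 31 + 28 + 31 + 30 + 31 + 30 + 31 + 31 + 30 + 31 + 30 + 31 + 31 + 28 + 31 + 30 + 31 + 30 + 31 + 31 + 30 + 31 + 30 + 31 + 31 + 29 + 31 + 30 + 31 + 30 + 31 + 31 + 30 + 31 + 24 = 1303.

1303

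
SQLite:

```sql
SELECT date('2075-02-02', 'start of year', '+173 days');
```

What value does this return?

`start of year` rewinds 2075-02-02 to 2075-01-01.
Applying '+173 days' to 2075-01-01: counting 173 days forward gives 2075-06-23.

2075-06-23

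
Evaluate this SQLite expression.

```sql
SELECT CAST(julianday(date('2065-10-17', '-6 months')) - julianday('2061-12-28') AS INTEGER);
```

Adding -6 months to 2065-10-17 gives 2065-04-17.
3 days remain in December 2061 after the 28th (31 − 28).
Full months from January 2062 through March 2065 contribute their day counts.
Then 17 days into April 2065.
Total: 3 + 31 + 28 + 31 + 30 + 31 + 30 + 31 + 31 + 30 + 31 + 30 + 31 + 31 + 28 + 31 + 30 + 31 + 30 + 31 + 31 + 30 + 31 + 30 + 31 + 31 + 29 + 31 + 30 + 31 + 30 + 31 + 31 + 30 + 31 + 30 + 31 + 31 + 28 + 31 + 17 = 1206.

1206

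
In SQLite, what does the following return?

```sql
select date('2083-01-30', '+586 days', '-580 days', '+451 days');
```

2084-05-01

Applying '+586 days' to 2083-01-30: counting 586 days forward gives 2084-09-07.
Applying '-580 days' to 2084-09-07: counting 580 days back gives 2083-02-05.
Applying '+451 days' to 2083-02-05: counting 451 days forward gives 2084-05-01.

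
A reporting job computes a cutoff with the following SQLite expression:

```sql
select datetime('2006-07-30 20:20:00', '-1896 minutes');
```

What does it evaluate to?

2006-07-29 12:44:00

1896 minutes = 31h 36m; -1896 minutes from 2006-07-30 20:20:00 is 2006-07-29 12:44:00 (crosses midnight).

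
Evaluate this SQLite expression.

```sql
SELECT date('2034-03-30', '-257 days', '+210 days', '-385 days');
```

2033-01-22

Applying '-257 days' to 2034-03-30: counting 257 days back gives 2033-07-16.
Applying '+210 days' to 2033-07-16: counting 210 days forward gives 2034-02-11.
Applying '-385 days' to 2034-02-11: counting 385 days back gives 2033-01-22.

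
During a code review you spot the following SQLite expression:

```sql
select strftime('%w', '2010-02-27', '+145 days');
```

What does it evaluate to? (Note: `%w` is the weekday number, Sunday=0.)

4

First apply '+145 days': 2010-02-27 → 2010-07-22.
2010-07-22 is a Thursday; with Sunday=0 that is 4.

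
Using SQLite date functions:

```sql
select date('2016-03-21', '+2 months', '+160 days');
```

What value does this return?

Adding +2 months to 2016-03-21 gives 2016-05-21.
Applying '+160 days' to 2016-05-21: counting 160 days forward gives 2016-10-28.

2016-10-28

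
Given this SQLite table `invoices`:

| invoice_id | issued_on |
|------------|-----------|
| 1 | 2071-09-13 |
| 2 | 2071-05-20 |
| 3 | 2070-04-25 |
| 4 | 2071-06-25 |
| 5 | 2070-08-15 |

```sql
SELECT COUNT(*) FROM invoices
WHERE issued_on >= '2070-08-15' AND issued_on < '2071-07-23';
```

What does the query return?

3

Rows in [2070-08-15, 2071-07-23): 2071-05-20, 2071-06-25, 2070-08-15 → 3 rows.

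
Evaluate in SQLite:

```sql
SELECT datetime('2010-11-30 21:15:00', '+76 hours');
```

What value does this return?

+76 hours from 2010-11-30 21:15:00 is 2010-12-04 01:15:00 (crosses midnight).

2010-12-04 01:15:00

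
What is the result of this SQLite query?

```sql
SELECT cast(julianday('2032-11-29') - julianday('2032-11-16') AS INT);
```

Both dates are in November 2032: 29 − 16 = 13.

13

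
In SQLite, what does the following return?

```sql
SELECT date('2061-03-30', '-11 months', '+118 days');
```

Adding -11 months to 2061-03-30 gives 2060-04-30.
Applying '+118 days' to 2060-04-30: counting 118 days forward gives 2060-08-26.

2060-08-26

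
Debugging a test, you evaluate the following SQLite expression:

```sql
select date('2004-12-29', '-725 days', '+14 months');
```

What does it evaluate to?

2004-03-04

Applying '-725 days' to 2004-12-29: counting 725 days back gives 2003-01-04.
Adding +14 months to 2003-01-04 gives 2004-03-04.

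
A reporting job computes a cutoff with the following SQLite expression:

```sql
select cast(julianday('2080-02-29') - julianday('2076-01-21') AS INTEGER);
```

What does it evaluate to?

1500

10 days remain in January 2076 after the 21st (31 − 21).
Full months from February 2076 through January 2080 contribute their day counts.
Then 29 days into February 2080.
Total: 10 + 29 + 31 + 30 + 31 + 30 + 31 + 31 + 30 + 31 + 30 + 31 + 31 + 28 + 31 + 30 + 31 + 30 + 31 + 31 + 30 + 31 + 30 + 31 + 31 + 28 + 31 + 30 + 31 + 30 + 31 + 31 + 30 + 31 + 30 + 31 + 31 + 28 + 31 + 30 + 31 + 30 + 31 + 31 + 30 + 31 + 30 + 31 + 31 + 29 = 1500.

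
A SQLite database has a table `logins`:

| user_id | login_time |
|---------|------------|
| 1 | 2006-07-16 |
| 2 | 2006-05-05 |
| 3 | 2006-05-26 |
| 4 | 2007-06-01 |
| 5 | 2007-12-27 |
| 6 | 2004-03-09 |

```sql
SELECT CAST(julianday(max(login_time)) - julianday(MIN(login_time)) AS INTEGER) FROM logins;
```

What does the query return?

1388

MIN = 2004-03-09, MAX = 2007-12-27.
22 days remain in March 2004 after the 9th (31 − 9).
Full months from April 2004 through November 2007 contribute their day counts.
Then 27 days into December 2007.
Total: 22 + 30 + 31 + 30 + 31 + 31 + 30 + 31 + 30 + 31 + 31 + 28 + 31 + 30 + 31 + 30 + 31 + 31 + 30 + 31 + 30 + 31 + 31 + 28 + 31 + 30 + 31 + 30 + 31 + 31 + 30 + 31 + 30 + 31 + 31 + 28 + 31 + 30 + 31 + 30 + 31 + 31 + 30 + 31 + 30 + 27 = 1388.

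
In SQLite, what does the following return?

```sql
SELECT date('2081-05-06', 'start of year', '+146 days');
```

2081-05-27

`start of year` rewinds 2081-05-06 to 2081-01-01.
Applying '+146 days' to 2081-01-01: counting 146 days forward gives 2081-05-27.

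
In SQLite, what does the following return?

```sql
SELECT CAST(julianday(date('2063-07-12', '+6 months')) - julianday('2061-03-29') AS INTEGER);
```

1019

Adding +6 months to 2063-07-12 gives 2064-01-12.
2 days remain in March 2061 after the 29th (31 − 29).
Full months from April 2061 through December 2063 contribute their day counts.
Then 12 days into January 2064.
Total: 2 + 30 + 31 + 30 + 31 + 31 + 30 + 31 + 30 + 31 + 31 + 28 + 31 + 30 + 31 + 30 + 31 + 31 + 30 + 31 + 30 + 31 + 31 + 28 + 31 + 30 + 31 + 30 + 31 + 31 + 30 + 31 + 30 + 31 + 12 = 1019.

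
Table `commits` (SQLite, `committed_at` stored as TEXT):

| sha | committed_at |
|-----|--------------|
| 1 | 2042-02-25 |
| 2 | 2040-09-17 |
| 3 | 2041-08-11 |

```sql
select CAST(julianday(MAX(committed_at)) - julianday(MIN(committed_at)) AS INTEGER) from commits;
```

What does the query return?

526

MIN = 2040-09-17, MAX = 2042-02-25.
13 days remain in September 2040 after the 17th (30 − 17).
Full months from October 2040 through January 2042 contribute their day counts.
Then 25 days into February 2042.
Total: 13 + 31 + 30 + 31 + 31 + 28 + 31 + 30 + 31 + 30 + 31 + 31 + 30 + 31 + 30 + 31 + 31 + 25 = 526.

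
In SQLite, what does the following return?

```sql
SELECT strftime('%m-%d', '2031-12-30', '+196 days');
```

First apply '+196 days': 2031-12-30 → 2032-07-13.
`%m-%d` extracts the month-day: 07-13.

07-13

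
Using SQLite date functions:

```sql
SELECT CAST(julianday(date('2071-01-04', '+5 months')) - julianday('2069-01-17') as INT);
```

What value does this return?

868

Adding +5 months to 2071-01-04 gives 2071-06-04.
14 days remain in January 2069 after the 17th (31 − 17).
Full months from February 2069 through May 2071 contribute their day counts.
Then 4 days into June 2071.
Total: 14 + 28 + 31 + 30 + 31 + 30 + 31 + 31 + 30 + 31 + 30 + 31 + 31 + 28 + 31 + 30 + 31 + 30 + 31 + 31 + 30 + 31 + 30 + 31 + 31 + 28 + 31 + 30 + 31 + 4 = 868.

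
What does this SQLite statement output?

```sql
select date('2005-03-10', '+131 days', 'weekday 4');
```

Applying '+131 days' to 2005-03-10: counting 131 days forward gives 2005-07-19.
`weekday 4` advances to the next Thursday; 2005-07-19 is a Tuesday, so it moves forward to 2005-07-21.

2005-07-21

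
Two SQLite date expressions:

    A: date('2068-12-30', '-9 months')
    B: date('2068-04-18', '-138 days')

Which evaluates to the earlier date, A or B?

A = 2068-03-30.
B = 2067-12-02.
B is earlier.

B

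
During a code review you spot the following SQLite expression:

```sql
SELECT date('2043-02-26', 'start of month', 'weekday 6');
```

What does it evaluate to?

2043-02-07

`start of month` rewinds 2043-02-26 to 2043-02-01.
`weekday 6` advances to the next Saturday; 2043-02-01 is a Sunday, so it moves forward to 2043-02-07.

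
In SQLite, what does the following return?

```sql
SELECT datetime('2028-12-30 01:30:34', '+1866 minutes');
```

1866 minutes = 31h 6m; +1866 minutes from 2028-12-30 01:30:34 is 2028-12-31 08:36:34 (crosses midnight).

2028-12-31 08:36:34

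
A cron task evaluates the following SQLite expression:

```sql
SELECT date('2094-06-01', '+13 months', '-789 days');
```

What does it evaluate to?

Adding +13 months to 2094-06-01 gives 2095-07-01.
Applying '-789 days' to 2095-07-01: counting 789 days back gives 2093-05-03.

2093-05-03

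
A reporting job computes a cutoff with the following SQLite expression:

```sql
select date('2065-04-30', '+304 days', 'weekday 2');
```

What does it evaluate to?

2066-03-02

Applying '+304 days' to 2065-04-30: counting 304 days forward gives 2066-02-28.
`weekday 2` advances to the next Tuesday; 2066-02-28 is a Sunday, so it moves forward to 2066-03-02.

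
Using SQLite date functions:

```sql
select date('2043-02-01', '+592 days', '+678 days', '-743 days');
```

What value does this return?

Applying '+592 days' to 2043-02-01: counting 592 days forward gives 2044-09-15.
Applying '+678 days' to 2044-09-15: counting 678 days forward gives 2046-07-25.
Applying '-743 days' to 2046-07-25: counting 743 days back gives 2044-07-12.

2044-07-12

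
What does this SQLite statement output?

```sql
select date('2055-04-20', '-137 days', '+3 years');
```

2057-12-04

Applying '-137 days' to 2055-04-20: counting 137 days back gives 2054-12-04.
Adding +3 years to 2054-12-04 gives 2057-12-04.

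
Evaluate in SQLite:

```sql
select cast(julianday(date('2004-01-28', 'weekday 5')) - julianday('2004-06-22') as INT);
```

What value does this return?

-144

`weekday 5` advances to the next Friday; 2004-01-28 is a Wednesday, so it moves forward to 2004-01-30.
1 day remains in January 2004 after the 30th (31 − 30).
February 2004: 29 days (leap year).
March 2004: 31 days.
April 2004: 30 days.
May 2004: 31 days.
Then 22 days into June 2004.
Total: 1 + 29 + 31 + 30 + 31 + 22 = 144.
The subtraction is earlier − later, so the result is −144 → -144.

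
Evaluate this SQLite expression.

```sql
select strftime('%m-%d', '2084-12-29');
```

12-29

`%m-%d` extracts the month-day: 12-29.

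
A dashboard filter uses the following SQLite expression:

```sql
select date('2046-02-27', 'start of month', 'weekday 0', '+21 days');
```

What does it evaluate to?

`start of month` rewinds 2046-02-27 to 2046-02-01.
`weekday 0` advances to the next Sunday; 2046-02-01 is a Thursday, so it moves forward to 2046-02-04.
Advancing 21 more days within February lands on 2046-02-25.

2046-02-25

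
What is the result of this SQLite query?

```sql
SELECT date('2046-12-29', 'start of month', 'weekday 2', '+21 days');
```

`start of month` rewinds 2046-12-29 to 2046-12-01.
`weekday 2` advances to the next Tuesday; 2046-12-01 is a Saturday, so it moves forward to 2046-12-04.
Advancing 21 more days within December lands on 2046-12-25.

2046-12-25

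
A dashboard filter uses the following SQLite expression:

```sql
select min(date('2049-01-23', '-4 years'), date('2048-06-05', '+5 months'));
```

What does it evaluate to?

2045-01-23

date('2049-01-23', '-4 years') → 2045-01-23.
date('2048-06-05', '+5 months') → 2048-11-05.
Earlier of the two is 2045-01-23.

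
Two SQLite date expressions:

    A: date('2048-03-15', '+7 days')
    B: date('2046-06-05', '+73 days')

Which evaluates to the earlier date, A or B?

A = 2048-03-22.
B = 2046-08-17.
B is earlier.

B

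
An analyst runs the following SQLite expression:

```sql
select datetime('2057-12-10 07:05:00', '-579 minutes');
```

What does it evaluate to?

2057-12-09 21:26:00

579 minutes = 9h 39m; -579 minutes from 2057-12-10 07:05:00 is 2057-12-09 21:26:00 (crosses midnight).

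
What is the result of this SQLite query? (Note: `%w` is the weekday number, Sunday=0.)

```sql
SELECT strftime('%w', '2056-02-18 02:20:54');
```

5

2056-02-18 is a Friday; with Sunday=0 that is 5.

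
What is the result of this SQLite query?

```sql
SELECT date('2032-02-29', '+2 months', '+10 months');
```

Adding +2 months to 2032-02-29 gives 2032-04-29.
Adding +10 months to 2032-04-29 targets 2033-02-29. February 2033 has only 28 days, so SQLite normalizes the 1-day overflow forward to 2033-03-01.

2033-03-01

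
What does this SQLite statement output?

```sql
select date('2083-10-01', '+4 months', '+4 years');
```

2088-02-01

Adding +4 months to 2083-10-01 gives 2084-02-01.
Adding +4 years to 2084-02-01 gives 2088-02-01.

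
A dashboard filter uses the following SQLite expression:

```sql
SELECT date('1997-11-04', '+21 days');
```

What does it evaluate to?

1997-11-25

Advancing 21 more days within November lands on 1997-11-25.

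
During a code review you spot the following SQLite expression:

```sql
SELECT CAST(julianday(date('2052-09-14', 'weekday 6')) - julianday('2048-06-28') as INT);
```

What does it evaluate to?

`weekday 6` advances to the next Saturday; 2052-09-14 is already a Saturday, so it stays at 2052-09-14.
2 days remain in June 2048 after the 28th (30 − 28).
Full months from July 2048 through August 2052 contribute their day counts.
Then 14 days into September 2052.
Total: 2 + 31 + 31 + 30 + 31 + 30 + 31 + 31 + 28 + 31 + 30 + 31 + 30 + 31 + 31 + 30 + 31 + 30 + 31 + 31 + 28 + 31 + 30 + 31 + 30 + 31 + 31 + 30 + 31 + 30 + 31 + 31 + 28 + 31 + 30 + 31 + 30 + 31 + 31 + 30 + 31 + 30 + 31 + 31 + 29 + 31 + 30 + 31 + 30 + 31 + 31 + 14 = 1539.

1539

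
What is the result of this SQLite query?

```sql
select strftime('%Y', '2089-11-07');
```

`%Y` extracts the 4-digit year: 2089.

2089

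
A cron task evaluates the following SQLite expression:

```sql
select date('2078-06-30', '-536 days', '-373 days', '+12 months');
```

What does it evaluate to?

2077-01-03

Applying '-536 days' to 2078-06-30: counting 536 days back gives 2077-01-10.
Applying '-373 days' to 2077-01-10: counting 373 days back gives 2076-01-03.
Adding +12 months to 2076-01-03 gives 2077-01-03.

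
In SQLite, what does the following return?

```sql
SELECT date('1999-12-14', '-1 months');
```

1999-11-14

Adding -1 month to 1999-12-14 gives 1999-11-14.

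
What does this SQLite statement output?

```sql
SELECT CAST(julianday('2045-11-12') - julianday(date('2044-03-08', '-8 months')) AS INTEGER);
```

858

Adding -8 months to 2044-03-08 gives 2043-07-08.
23 days remain in July 2043 after the 8th (31 − 8).
Full months from August 2043 through October 2045 contribute their day counts.
Then 12 days into November 2045.
Total: 23 + 31 + 30 + 31 + 30 + 31 + 31 + 29 + 31 + 30 + 31 + 30 + 31 + 31 + 30 + 31 + 30 + 31 + 31 + 28 + 31 + 30 + 31 + 30 + 31 + 31 + 30 + 31 + 12 = 858.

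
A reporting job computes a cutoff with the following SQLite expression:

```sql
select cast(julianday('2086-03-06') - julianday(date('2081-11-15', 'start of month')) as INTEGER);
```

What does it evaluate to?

1586

`start of month` rewinds 2081-11-15 to 2081-11-01.
29 days remain in November 2081 after the 1st (30 − 1).
Full months from December 2081 through February 2086 contribute their day counts.
Then 6 days into March 2086.
Total: 29 + 31 + 31 + 28 + 31 + 30 + 31 + 30 + 31 + 31 + 30 + 31 + 30 + 31 + 31 + 28 + 31 + 30 + 31 + 30 + 31 + 31 + 30 + 31 + 30 + 31 + 31 + 29 + 31 + 30 + 31 + 30 + 31 + 31 + 30 + 31 + 30 + 31 + 31 + 28 + 31 + 30 + 31 + 30 + 31 + 31 + 30 + 31 + 30 + 31 + 31 + 28 + 6 = 1586.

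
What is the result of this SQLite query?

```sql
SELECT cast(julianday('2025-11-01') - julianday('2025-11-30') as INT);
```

Both dates are in November 2025: 30 − 1 = 29.
The subtraction is earlier − later, so the result is −29 → -29.

-29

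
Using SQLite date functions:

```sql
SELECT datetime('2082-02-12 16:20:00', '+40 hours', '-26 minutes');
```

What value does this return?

+40 hours from 2082-02-12 16:20:00 is 2082-02-14 08:20:00 (crosses midnight).
-26 minutes from 2082-02-14 08:20:00 is 2082-02-14 07:54:00.

2082-02-14 07:54:00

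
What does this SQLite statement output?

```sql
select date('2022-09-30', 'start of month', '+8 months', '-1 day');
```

2023-04-30

`start of month` rewinds 2022-09-30 to 2022-09-01.
Adding +8 months to 2022-09-01 gives 2023-05-01.
Going back 1 day from 2023-05-01 reaches 2023-04-30 (last day of April, 30 days).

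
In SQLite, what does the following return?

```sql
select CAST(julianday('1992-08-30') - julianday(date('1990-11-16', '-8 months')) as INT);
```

898

Adding -8 months to 1990-11-16 gives 1990-03-16.
15 days remain in March 1990 after the 16th (31 − 16).
Full months from April 1990 through July 1992 contribute their day counts.
Then 30 days into August 1992.
Total: 15 + 30 + 31 + 30 + 31 + 31 + 30 + 31 + 30 + 31 + 31 + 28 + 31 + 30 + 31 + 30 + 31 + 31 + 30 + 31 + 30 + 31 + 31 + 29 + 31 + 30 + 31 + 30 + 31 + 30 = 898.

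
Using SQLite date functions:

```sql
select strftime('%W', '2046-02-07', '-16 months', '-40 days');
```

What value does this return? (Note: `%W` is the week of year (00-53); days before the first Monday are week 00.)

First apply '-16 months', '-40 days': 2046-02-07 → 2044-08-28.
2044-08-28 is a Sunday. SQLite's %W counts Mondays since the year started; the result is 34.

34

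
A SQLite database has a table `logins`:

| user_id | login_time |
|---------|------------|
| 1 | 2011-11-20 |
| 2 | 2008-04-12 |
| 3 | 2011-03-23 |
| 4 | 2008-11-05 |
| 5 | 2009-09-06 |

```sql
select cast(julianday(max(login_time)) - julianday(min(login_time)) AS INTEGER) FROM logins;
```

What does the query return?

1317

MIN = 2008-04-12, MAX = 2011-11-20.
18 days remain in April 2008 after the 12th (30 − 12).
Full months from May 2008 through October 2011 contribute their day counts.
Then 20 days into November 2011.
Total: 18 + 31 + 30 + 31 + 31 + 30 + 31 + 30 + 31 + 31 + 28 + 31 + 30 + 31 + 30 + 31 + 31 + 30 + 31 + 30 + 31 + 31 + 28 + 31 + 30 + 31 + 30 + 31 + 31 + 30 + 31 + 30 + 31 + 31 + 28 + 31 + 30 + 31 + 30 + 31 + 31 + 30 + 31 + 20 = 1317.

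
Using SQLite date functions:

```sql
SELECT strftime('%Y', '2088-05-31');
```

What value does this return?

2088

`%Y` extracts the 4-digit year: 2088.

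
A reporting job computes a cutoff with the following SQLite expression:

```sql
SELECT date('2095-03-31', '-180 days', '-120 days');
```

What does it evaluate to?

Applying '-180 days' to 2095-03-31: counting 180 days back gives 2094-10-02.
Applying '-120 days' to 2094-10-02: counting 120 days back gives 2094-06-04.

2094-06-04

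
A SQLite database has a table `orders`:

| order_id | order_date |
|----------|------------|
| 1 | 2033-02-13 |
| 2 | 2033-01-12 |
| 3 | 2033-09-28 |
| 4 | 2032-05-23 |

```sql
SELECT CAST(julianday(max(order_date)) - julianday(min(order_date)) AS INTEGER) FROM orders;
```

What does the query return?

MIN = 2032-05-23, MAX = 2033-09-28.
8 days remain in May 2032 after the 23rd (31 − 23).
Full months from June 2032 through August 2033 contribute their day counts.
Then 28 days into September 2033.
Total: 8 + 30 + 31 + 31 + 30 + 31 + 30 + 31 + 31 + 28 + 31 + 30 + 31 + 30 + 31 + 31 + 28 = 493.

493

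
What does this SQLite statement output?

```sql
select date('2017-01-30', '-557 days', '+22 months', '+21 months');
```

2019-02-23

Applying '-557 days' to 2017-01-30: counting 557 days back gives 2015-07-23.
Adding +22 months to 2015-07-23 gives 2017-05-23.
Adding +21 months to 2017-05-23 gives 2019-02-23.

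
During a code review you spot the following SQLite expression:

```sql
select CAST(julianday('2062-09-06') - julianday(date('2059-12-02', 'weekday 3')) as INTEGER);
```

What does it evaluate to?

`weekday 3` advances to the next Wednesday; 2059-12-02 is a Tuesday, so it moves forward to 2059-12-03.
28 days remain in December 2059 after the 3rd (31 − 3).
Full months from January 2060 through August 2062 contribute their day counts.
Then 6 days into September 2062.
Total: 28 + 31 + 29 + 31 + 30 + 31 + 30 + 31 + 31 + 30 + 31 + 30 + 31 + 31 + 28 + 31 + 30 + 31 + 30 + 31 + 31 + 30 + 31 + 30 + 31 + 31 + 28 + 31 + 30 + 31 + 30 + 31 + 31 + 6 = 1008.

1008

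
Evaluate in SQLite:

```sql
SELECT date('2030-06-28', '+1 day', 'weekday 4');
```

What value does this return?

2030-07-04

Advancing 1 more day within June lands on 2030-06-29.
`weekday 4` advances to the next Thursday; 2030-06-29 is a Saturday, so it moves forward to 2030-07-04.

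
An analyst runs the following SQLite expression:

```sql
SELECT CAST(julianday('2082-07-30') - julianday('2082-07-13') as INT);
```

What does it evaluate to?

17

Both dates are in July 2082: 30 − 13 = 17.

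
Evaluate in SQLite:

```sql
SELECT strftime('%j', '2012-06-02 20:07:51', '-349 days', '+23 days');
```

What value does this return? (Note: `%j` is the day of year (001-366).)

First apply '-349 days', '+23 days': 2012-06-02 20:07:51 → 2011-07-12 20:07:51.
Day-of-year for 2011-07-12: days since 2011-01-01 inclusive = 193, zero-padded to 193.

193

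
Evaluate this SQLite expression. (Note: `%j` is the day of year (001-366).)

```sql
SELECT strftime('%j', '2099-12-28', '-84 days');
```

278

First apply '-84 days': 2099-12-28 → 2099-10-05.
Day-of-year for 2099-10-05: days since 2099-01-01 inclusive = 278, zero-padded to 278.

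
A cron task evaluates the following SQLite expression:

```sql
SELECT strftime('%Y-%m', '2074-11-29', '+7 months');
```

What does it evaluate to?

2075-06

First apply '+7 months': 2074-11-29 → 2075-06-29.
`%Y-%m` extracts the year-month: 2075-06.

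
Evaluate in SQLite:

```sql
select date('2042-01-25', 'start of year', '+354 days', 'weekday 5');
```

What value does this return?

`start of year` rewinds 2042-01-25 to 2042-01-01.
Applying '+354 days' to 2042-01-01: counting 354 days forward gives 2042-12-21.
`weekday 5` advances to the next Friday; 2042-12-21 is a Sunday, so it moves forward to 2042-12-26.

2042-12-26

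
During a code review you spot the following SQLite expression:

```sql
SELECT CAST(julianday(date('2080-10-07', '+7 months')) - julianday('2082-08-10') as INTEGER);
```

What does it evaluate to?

-460

Adding +7 months to 2080-10-07 gives 2081-05-07.
24 days remain in May 2081 after the 7th (31 − 7).
Full months from June 2081 through July 2082 contribute their day counts.
Then 10 days into August 2082.
Total: 24 + 30 + 31 + 31 + 30 + 31 + 30 + 31 + 31 + 28 + 31 + 30 + 31 + 30 + 31 + 10 = 460.
The subtraction is earlier − later, so the result is −460 → -460.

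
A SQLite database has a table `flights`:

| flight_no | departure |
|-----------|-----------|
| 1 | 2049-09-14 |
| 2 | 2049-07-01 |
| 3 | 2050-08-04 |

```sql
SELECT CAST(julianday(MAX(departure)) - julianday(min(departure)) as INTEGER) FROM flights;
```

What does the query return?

399

MIN = 2049-07-01, MAX = 2050-08-04.
30 days remain in July 2049 after the 1st (31 − 1).
Full months from August 2049 through July 2050 contribute their day counts.
Then 4 days into August 2050.
Total: 30 + 31 + 30 + 31 + 30 + 31 + 31 + 28 + 31 + 30 + 31 + 30 + 31 + 4 = 399.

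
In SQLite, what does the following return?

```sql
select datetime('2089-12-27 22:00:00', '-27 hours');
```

-27 hours from 2089-12-27 22:00:00 is 2089-12-26 19:00:00 (crosses midnight).

2089-12-26 19:00:00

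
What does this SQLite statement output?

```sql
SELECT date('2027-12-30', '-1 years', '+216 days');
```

2027-08-03

Adding -1 year to 2027-12-30 gives 2026-12-30.
Applying '+216 days' to 2026-12-30: counting 216 days forward gives 2027-08-03.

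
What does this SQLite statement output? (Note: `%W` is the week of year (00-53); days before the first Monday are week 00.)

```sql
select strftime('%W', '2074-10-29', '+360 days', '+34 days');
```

First apply '+360 days', '+34 days': 2074-10-29 → 2075-11-27.
2075-11-27 is a Wednesday. SQLite's %W counts Mondays since the year started; the result is 47.

47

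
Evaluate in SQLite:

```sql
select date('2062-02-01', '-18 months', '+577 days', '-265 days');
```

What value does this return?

Adding -18 months to 2062-02-01 gives 2060-08-01.
Applying '+577 days' to 2060-08-01: counting 577 days forward gives 2062-03-01.
Applying '-265 days' to 2062-03-01: counting 265 days back gives 2061-06-09.

2061-06-09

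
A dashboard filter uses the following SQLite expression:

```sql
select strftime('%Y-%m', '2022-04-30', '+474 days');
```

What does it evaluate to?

2023-08

First apply '+474 days': 2022-04-30 → 2023-08-17.
`%Y-%m` extracts the year-month: 2023-08.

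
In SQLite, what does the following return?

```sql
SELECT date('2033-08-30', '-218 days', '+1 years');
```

2034-01-24

Applying '-218 days' to 2033-08-30: counting 218 days back gives 2033-01-24.
Adding +1 year to 2033-01-24 gives 2034-01-24.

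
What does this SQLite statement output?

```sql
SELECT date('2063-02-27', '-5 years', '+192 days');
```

Adding -5 years to 2063-02-27 gives 2058-02-27.
Applying '+192 days' to 2058-02-27: counting 192 days forward gives 2058-09-07.

2058-09-07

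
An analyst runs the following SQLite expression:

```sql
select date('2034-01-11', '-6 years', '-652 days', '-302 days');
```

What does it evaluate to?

2025-06-01

Adding -6 years to 2034-01-11 gives 2028-01-11.
Applying '-652 days' to 2028-01-11: counting 652 days back gives 2026-03-30.
Applying '-302 days' to 2026-03-30: counting 302 days back gives 2025-06-01.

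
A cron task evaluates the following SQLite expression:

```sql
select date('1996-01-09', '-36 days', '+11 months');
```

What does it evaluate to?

Going back 9 days from 1996-01-09 reaches 1995-12-31 (last day of December, 31 days).
Going back 27 days within December lands on 1995-12-04.
Adding +11 months to 1995-12-04 gives 1996-11-04.

1996-11-04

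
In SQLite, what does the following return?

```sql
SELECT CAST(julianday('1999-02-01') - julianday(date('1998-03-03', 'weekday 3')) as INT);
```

`weekday 3` advances to the next Wednesday; 1998-03-03 is a Tuesday, so it moves forward to 1998-03-04.
27 days remain in March 1998 after the 4th (31 − 4).
Full months from April 1998 through January 1999 contribute their day counts.
Then 1 day into February 1999.
Total: 27 + 30 + 31 + 30 + 31 + 31 + 30 + 31 + 30 + 31 + 31 + 1 = 334.

334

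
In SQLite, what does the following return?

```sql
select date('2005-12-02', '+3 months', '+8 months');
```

2006-11-02

Adding +3 months to 2005-12-02 gives 2006-03-02.
Adding +8 months to 2006-03-02 gives 2006-11-02.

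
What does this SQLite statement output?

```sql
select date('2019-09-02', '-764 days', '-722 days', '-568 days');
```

Applying '-764 days' to 2019-09-02: counting 764 days back gives 2017-07-30.
Applying '-722 days' to 2017-07-30: counting 722 days back gives 2015-08-08.
Applying '-568 days' to 2015-08-08: counting 568 days back gives 2014-01-17.

2014-01-17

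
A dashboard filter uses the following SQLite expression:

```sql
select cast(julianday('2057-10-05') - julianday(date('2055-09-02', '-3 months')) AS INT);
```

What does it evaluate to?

856

Adding -3 months to 2055-09-02 gives 2055-06-02.
28 days remain in June 2055 after the 2nd (30 − 2).
Full months from July 2055 through September 2057 contribute their day counts.
Then 5 days into October 2057.
Total: 28 + 31 + 31 + 30 + 31 + 30 + 31 + 31 + 29 + 31 + 30 + 31 + 30 + 31 + 31 + 30 + 31 + 30 + 31 + 31 + 28 + 31 + 30 + 31 + 30 + 31 + 31 + 30 + 5 = 856.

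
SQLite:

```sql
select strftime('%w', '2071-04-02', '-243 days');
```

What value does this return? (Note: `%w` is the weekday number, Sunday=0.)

6

First apply '-243 days': 2071-04-02 → 2070-08-02.
2070-08-02 is a Saturday; with Sunday=0 that is 6.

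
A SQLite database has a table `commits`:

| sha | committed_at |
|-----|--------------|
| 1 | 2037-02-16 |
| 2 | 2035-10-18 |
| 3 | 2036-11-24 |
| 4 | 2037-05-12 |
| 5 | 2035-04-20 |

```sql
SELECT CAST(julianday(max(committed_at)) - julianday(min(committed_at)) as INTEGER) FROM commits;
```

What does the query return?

753

MIN = 2035-04-20, MAX = 2037-05-12.
10 days remain in April 2035 after the 20th (30 − 20).
Full months from May 2035 through April 2037 contribute their day counts.
Then 12 days into May 2037.
Total: 10 + 31 + 30 + 31 + 31 + 30 + 31 + 30 + 31 + 31 + 29 + 31 + 30 + 31 + 30 + 31 + 31 + 30 + 31 + 30 + 31 + 31 + 28 + 31 + 30 + 12 = 753.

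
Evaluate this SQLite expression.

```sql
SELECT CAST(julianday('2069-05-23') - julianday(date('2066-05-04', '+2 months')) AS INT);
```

1054

Adding +2 months to 2066-05-04 gives 2066-07-04.
27 days remain in July 2066 after the 4th (31 − 4).
Full months from August 2066 through April 2069 contribute their day counts.
Then 23 days into May 2069.
Total: 27 + 31 + 30 + 31 + 30 + 31 + 31 + 28 + 31 + 30 + 31 + 30 + 31 + 31 + 30 + 31 + 30 + 31 + 31 + 29 + 31 + 30 + 31 + 30 + 31 + 31 + 30 + 31 + 30 + 31 + 31 + 28 + 31 + 30 + 23 = 1054.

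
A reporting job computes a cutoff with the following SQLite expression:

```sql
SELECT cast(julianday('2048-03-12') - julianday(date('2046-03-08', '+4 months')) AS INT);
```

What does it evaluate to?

Adding +4 months to 2046-03-08 gives 2046-07-08.
23 days remain in July 2046 after the 8th (31 − 8).
Full months from August 2046 through February 2048 contribute their day counts.
Then 12 days into March 2048.
Total: 23 + 31 + 30 + 31 + 30 + 31 + 31 + 28 + 31 + 30 + 31 + 30 + 31 + 31 + 30 + 31 + 30 + 31 + 31 + 29 + 12 = 613.

613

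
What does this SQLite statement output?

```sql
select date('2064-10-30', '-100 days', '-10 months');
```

Applying '-100 days' to 2064-10-30: counting 100 days back gives 2064-07-22.
Adding -10 months to 2064-07-22 gives 2063-09-22.

2063-09-22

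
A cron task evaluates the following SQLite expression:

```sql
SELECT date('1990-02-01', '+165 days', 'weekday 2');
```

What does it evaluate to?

Applying '+165 days' to 1990-02-01: counting 165 days forward gives 1990-07-16.
`weekday 2` advances to the next Tuesday; 1990-07-16 is a Monday, so it moves forward to 1990-07-17.

1990-07-17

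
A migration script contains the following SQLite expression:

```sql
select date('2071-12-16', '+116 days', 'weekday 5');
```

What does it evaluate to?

Applying '+116 days' to 2071-12-16: counting 116 days forward gives 2072-04-10.
`weekday 5` advances to the next Friday; 2072-04-10 is a Sunday, so it moves forward to 2072-04-15.

2072-04-15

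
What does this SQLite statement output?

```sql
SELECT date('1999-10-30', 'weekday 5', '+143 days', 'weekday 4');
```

2000-03-30

`weekday 5` advances to the next Friday; 1999-10-30 is a Saturday, so it moves forward to 1999-11-05.
Applying '+143 days' to 1999-11-05: counting 143 days forward gives 2000-03-27.
`weekday 4` advances to the next Thursday; 2000-03-27 is a Monday, so it moves forward to 2000-03-30.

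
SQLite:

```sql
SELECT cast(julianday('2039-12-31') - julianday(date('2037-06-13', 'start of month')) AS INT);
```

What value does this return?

943

`start of month` rewinds 2037-06-13 to 2037-06-01.
29 days remain in June 2037 after the 1st (30 − 1).
Full months from July 2037 through November 2039 contribute their day counts.
Then 31 days into December 2039.
Total: 29 + 31 + 31 + 30 + 31 + 30 + 31 + 31 + 28 + 31 + 30 + 31 + 30 + 31 + 31 + 30 + 31 + 30 + 31 + 31 + 28 + 31 + 30 + 31 + 30 + 31 + 31 + 30 + 31 + 30 + 31 = 943.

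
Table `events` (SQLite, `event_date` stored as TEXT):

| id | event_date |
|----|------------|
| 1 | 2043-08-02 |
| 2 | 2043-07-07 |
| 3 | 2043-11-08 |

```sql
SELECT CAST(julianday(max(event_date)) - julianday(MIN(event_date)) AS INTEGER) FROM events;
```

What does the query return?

124

MIN = 2043-07-07, MAX = 2043-11-08.
24 days remain in July 2043 after the 7th (31 − 7).
August 2043: 31 days.
September 2043: 30 days.
October 2043: 31 days.
Then 8 days into November 2043.
Total: 24 + 31 + 30 + 31 + 8 = 124.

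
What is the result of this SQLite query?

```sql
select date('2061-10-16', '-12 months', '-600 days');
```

Adding -12 months to 2061-10-16 gives 2060-10-16.
Applying '-600 days' to 2060-10-16: counting 600 days back gives 2059-02-24.

2059-02-24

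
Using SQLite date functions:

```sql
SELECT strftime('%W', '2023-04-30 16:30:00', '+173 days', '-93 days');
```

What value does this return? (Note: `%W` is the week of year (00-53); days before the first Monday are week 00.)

First apply '+173 days', '-93 days': 2023-04-30 16:30:00 → 2023-07-19 16:30:00.
2023-07-19 is a Wednesday. SQLite's %W counts Mondays since the year started; the result is 29.

29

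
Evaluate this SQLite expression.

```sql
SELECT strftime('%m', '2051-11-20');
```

11

`%m` extracts the 2-digit month (01-12): 11.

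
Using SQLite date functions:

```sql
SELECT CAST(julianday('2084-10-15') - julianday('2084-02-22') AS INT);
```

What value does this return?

7 days remain in February 2084 after the 22nd (29 − 22).
Full months from March 2084 through September 2084 contribute their day counts.
Then 15 days into October 2084.
Total: 7 + 31 + 30 + 31 + 30 + 31 + 31 + 30 + 15 = 236.

236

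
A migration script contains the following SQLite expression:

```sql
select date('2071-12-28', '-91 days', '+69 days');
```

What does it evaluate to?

Applying '-91 days' to 2071-12-28: counting 91 days back gives 2071-09-28.
Applying '+69 days' to 2071-09-28: counting 69 days forward gives 2071-12-06.

2071-12-06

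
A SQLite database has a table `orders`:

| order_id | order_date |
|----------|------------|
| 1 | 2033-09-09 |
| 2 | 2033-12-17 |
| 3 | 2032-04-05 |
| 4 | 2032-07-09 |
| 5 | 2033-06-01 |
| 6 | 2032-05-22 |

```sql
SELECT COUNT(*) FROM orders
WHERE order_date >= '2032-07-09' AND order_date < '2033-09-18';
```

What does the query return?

3

Rows in [2032-07-09, 2033-09-18): 2033-09-09, 2032-07-09, 2033-06-01 → 3 rows.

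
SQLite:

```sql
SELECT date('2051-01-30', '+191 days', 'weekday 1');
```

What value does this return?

Applying '+191 days' to 2051-01-30: counting 191 days forward gives 2051-08-09.
`weekday 1` advances to the next Monday; 2051-08-09 is a Wednesday, so it moves forward to 2051-08-14.

2051-08-14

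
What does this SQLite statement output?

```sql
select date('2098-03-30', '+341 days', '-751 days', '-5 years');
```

Applying '+341 days' to 2098-03-30: counting 341 days forward gives 2099-03-06.
Applying '-751 days' to 2099-03-06: counting 751 days back gives 2097-02-13.
Adding -5 years to 2097-02-13 gives 2092-02-13.

2092-02-13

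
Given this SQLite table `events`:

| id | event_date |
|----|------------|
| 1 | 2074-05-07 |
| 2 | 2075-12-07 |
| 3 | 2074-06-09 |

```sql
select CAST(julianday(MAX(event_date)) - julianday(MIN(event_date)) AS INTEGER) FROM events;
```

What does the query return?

MIN = 2074-05-07, MAX = 2075-12-07.
24 days remain in May 2074 after the 7th (31 − 7).
Full months from June 2074 through November 2075 contribute their day counts.
Then 7 days into December 2075.
Total: 24 + 30 + 31 + 31 + 30 + 31 + 30 + 31 + 31 + 28 + 31 + 30 + 31 + 30 + 31 + 31 + 30 + 31 + 30 + 7 = 579.

579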